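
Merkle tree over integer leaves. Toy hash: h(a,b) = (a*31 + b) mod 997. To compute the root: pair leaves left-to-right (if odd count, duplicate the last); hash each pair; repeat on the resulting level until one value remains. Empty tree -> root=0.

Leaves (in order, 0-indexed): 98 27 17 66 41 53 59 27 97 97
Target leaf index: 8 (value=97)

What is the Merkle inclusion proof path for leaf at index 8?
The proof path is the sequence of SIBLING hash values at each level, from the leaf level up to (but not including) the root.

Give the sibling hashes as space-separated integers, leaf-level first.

L0 (leaves): [98, 27, 17, 66, 41, 53, 59, 27, 97, 97], target index=8
L1: h(98,27)=(98*31+27)%997=74 [pair 0] h(17,66)=(17*31+66)%997=593 [pair 1] h(41,53)=(41*31+53)%997=327 [pair 2] h(59,27)=(59*31+27)%997=859 [pair 3] h(97,97)=(97*31+97)%997=113 [pair 4] -> [74, 593, 327, 859, 113]
  Sibling for proof at L0: 97
L2: h(74,593)=(74*31+593)%997=893 [pair 0] h(327,859)=(327*31+859)%997=29 [pair 1] h(113,113)=(113*31+113)%997=625 [pair 2] -> [893, 29, 625]
  Sibling for proof at L1: 113
L3: h(893,29)=(893*31+29)%997=793 [pair 0] h(625,625)=(625*31+625)%997=60 [pair 1] -> [793, 60]
  Sibling for proof at L2: 625
L4: h(793,60)=(793*31+60)%997=715 [pair 0] -> [715]
  Sibling for proof at L3: 793
Root: 715
Proof path (sibling hashes from leaf to root): [97, 113, 625, 793]

Answer: 97 113 625 793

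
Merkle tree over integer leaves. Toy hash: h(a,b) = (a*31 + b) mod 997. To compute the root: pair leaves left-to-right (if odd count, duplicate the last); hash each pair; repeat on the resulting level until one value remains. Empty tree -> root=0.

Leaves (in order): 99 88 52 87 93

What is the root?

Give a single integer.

L0: [99, 88, 52, 87, 93]
L1: h(99,88)=(99*31+88)%997=166 h(52,87)=(52*31+87)%997=702 h(93,93)=(93*31+93)%997=982 -> [166, 702, 982]
L2: h(166,702)=(166*31+702)%997=863 h(982,982)=(982*31+982)%997=517 -> [863, 517]
L3: h(863,517)=(863*31+517)%997=351 -> [351]

Answer: 351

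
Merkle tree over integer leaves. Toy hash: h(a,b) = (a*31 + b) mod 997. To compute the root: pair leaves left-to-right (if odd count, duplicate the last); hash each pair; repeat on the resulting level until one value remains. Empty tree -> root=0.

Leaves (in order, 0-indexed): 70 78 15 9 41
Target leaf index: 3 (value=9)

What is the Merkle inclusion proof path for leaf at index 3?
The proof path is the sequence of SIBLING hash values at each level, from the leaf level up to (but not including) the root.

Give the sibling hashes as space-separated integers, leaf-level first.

L0 (leaves): [70, 78, 15, 9, 41], target index=3
L1: h(70,78)=(70*31+78)%997=254 [pair 0] h(15,9)=(15*31+9)%997=474 [pair 1] h(41,41)=(41*31+41)%997=315 [pair 2] -> [254, 474, 315]
  Sibling for proof at L0: 15
L2: h(254,474)=(254*31+474)%997=372 [pair 0] h(315,315)=(315*31+315)%997=110 [pair 1] -> [372, 110]
  Sibling for proof at L1: 254
L3: h(372,110)=(372*31+110)%997=675 [pair 0] -> [675]
  Sibling for proof at L2: 110
Root: 675
Proof path (sibling hashes from leaf to root): [15, 254, 110]

Answer: 15 254 110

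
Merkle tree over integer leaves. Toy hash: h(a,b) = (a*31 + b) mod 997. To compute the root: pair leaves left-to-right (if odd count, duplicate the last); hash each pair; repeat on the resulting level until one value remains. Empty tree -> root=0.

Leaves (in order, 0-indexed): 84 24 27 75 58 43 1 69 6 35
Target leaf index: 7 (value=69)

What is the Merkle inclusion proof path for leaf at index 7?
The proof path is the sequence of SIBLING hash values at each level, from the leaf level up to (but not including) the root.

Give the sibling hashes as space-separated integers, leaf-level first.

Answer: 1 844 626 982

Derivation:
L0 (leaves): [84, 24, 27, 75, 58, 43, 1, 69, 6, 35], target index=7
L1: h(84,24)=(84*31+24)%997=634 [pair 0] h(27,75)=(27*31+75)%997=912 [pair 1] h(58,43)=(58*31+43)%997=844 [pair 2] h(1,69)=(1*31+69)%997=100 [pair 3] h(6,35)=(6*31+35)%997=221 [pair 4] -> [634, 912, 844, 100, 221]
  Sibling for proof at L0: 1
L2: h(634,912)=(634*31+912)%997=626 [pair 0] h(844,100)=(844*31+100)%997=342 [pair 1] h(221,221)=(221*31+221)%997=93 [pair 2] -> [626, 342, 93]
  Sibling for proof at L1: 844
L3: h(626,342)=(626*31+342)%997=805 [pair 0] h(93,93)=(93*31+93)%997=982 [pair 1] -> [805, 982]
  Sibling for proof at L2: 626
L4: h(805,982)=(805*31+982)%997=15 [pair 0] -> [15]
  Sibling for proof at L3: 982
Root: 15
Proof path (sibling hashes from leaf to root): [1, 844, 626, 982]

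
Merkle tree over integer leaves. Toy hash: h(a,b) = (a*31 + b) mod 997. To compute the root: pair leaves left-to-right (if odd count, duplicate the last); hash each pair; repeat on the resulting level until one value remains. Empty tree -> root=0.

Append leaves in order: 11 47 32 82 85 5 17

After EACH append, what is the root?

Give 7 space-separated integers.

Answer: 11 388 91 141 684 118 16

Derivation:
After append 11 (leaves=[11]):
  L0: [11]
  root=11
After append 47 (leaves=[11, 47]):
  L0: [11, 47]
  L1: h(11,47)=(11*31+47)%997=388 -> [388]
  root=388
After append 32 (leaves=[11, 47, 32]):
  L0: [11, 47, 32]
  L1: h(11,47)=(11*31+47)%997=388 h(32,32)=(32*31+32)%997=27 -> [388, 27]
  L2: h(388,27)=(388*31+27)%997=91 -> [91]
  root=91
After append 82 (leaves=[11, 47, 32, 82]):
  L0: [11, 47, 32, 82]
  L1: h(11,47)=(11*31+47)%997=388 h(32,82)=(32*31+82)%997=77 -> [388, 77]
  L2: h(388,77)=(388*31+77)%997=141 -> [141]
  root=141
After append 85 (leaves=[11, 47, 32, 82, 85]):
  L0: [11, 47, 32, 82, 85]
  L1: h(11,47)=(11*31+47)%997=388 h(32,82)=(32*31+82)%997=77 h(85,85)=(85*31+85)%997=726 -> [388, 77, 726]
  L2: h(388,77)=(388*31+77)%997=141 h(726,726)=(726*31+726)%997=301 -> [141, 301]
  L3: h(141,301)=(141*31+301)%997=684 -> [684]
  root=684
After append 5 (leaves=[11, 47, 32, 82, 85, 5]):
  L0: [11, 47, 32, 82, 85, 5]
  L1: h(11,47)=(11*31+47)%997=388 h(32,82)=(32*31+82)%997=77 h(85,5)=(85*31+5)%997=646 -> [388, 77, 646]
  L2: h(388,77)=(388*31+77)%997=141 h(646,646)=(646*31+646)%997=732 -> [141, 732]
  L3: h(141,732)=(141*31+732)%997=118 -> [118]
  root=118
After append 17 (leaves=[11, 47, 32, 82, 85, 5, 17]):
  L0: [11, 47, 32, 82, 85, 5, 17]
  L1: h(11,47)=(11*31+47)%997=388 h(32,82)=(32*31+82)%997=77 h(85,5)=(85*31+5)%997=646 h(17,17)=(17*31+17)%997=544 -> [388, 77, 646, 544]
  L2: h(388,77)=(388*31+77)%997=141 h(646,544)=(646*31+544)%997=630 -> [141, 630]
  L3: h(141,630)=(141*31+630)%997=16 -> [16]
  root=16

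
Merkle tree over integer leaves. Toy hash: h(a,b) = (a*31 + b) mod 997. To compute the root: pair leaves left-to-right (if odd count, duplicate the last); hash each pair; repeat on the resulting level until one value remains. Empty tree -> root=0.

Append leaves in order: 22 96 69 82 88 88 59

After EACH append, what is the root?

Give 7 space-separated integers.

Answer: 22 778 404 417 348 348 417

Derivation:
After append 22 (leaves=[22]):
  L0: [22]
  root=22
After append 96 (leaves=[22, 96]):
  L0: [22, 96]
  L1: h(22,96)=(22*31+96)%997=778 -> [778]
  root=778
After append 69 (leaves=[22, 96, 69]):
  L0: [22, 96, 69]
  L1: h(22,96)=(22*31+96)%997=778 h(69,69)=(69*31+69)%997=214 -> [778, 214]
  L2: h(778,214)=(778*31+214)%997=404 -> [404]
  root=404
After append 82 (leaves=[22, 96, 69, 82]):
  L0: [22, 96, 69, 82]
  L1: h(22,96)=(22*31+96)%997=778 h(69,82)=(69*31+82)%997=227 -> [778, 227]
  L2: h(778,227)=(778*31+227)%997=417 -> [417]
  root=417
After append 88 (leaves=[22, 96, 69, 82, 88]):
  L0: [22, 96, 69, 82, 88]
  L1: h(22,96)=(22*31+96)%997=778 h(69,82)=(69*31+82)%997=227 h(88,88)=(88*31+88)%997=822 -> [778, 227, 822]
  L2: h(778,227)=(778*31+227)%997=417 h(822,822)=(822*31+822)%997=382 -> [417, 382]
  L3: h(417,382)=(417*31+382)%997=348 -> [348]
  root=348
After append 88 (leaves=[22, 96, 69, 82, 88, 88]):
  L0: [22, 96, 69, 82, 88, 88]
  L1: h(22,96)=(22*31+96)%997=778 h(69,82)=(69*31+82)%997=227 h(88,88)=(88*31+88)%997=822 -> [778, 227, 822]
  L2: h(778,227)=(778*31+227)%997=417 h(822,822)=(822*31+822)%997=382 -> [417, 382]
  L3: h(417,382)=(417*31+382)%997=348 -> [348]
  root=348
After append 59 (leaves=[22, 96, 69, 82, 88, 88, 59]):
  L0: [22, 96, 69, 82, 88, 88, 59]
  L1: h(22,96)=(22*31+96)%997=778 h(69,82)=(69*31+82)%997=227 h(88,88)=(88*31+88)%997=822 h(59,59)=(59*31+59)%997=891 -> [778, 227, 822, 891]
  L2: h(778,227)=(778*31+227)%997=417 h(822,891)=(822*31+891)%997=451 -> [417, 451]
  L3: h(417,451)=(417*31+451)%997=417 -> [417]
  root=417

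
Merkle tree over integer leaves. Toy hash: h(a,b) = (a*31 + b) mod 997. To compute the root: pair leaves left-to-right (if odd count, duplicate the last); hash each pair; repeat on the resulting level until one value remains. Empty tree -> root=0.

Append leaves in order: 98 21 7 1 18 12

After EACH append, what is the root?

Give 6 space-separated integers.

Answer: 98 68 338 332 808 616

Derivation:
After append 98 (leaves=[98]):
  L0: [98]
  root=98
After append 21 (leaves=[98, 21]):
  L0: [98, 21]
  L1: h(98,21)=(98*31+21)%997=68 -> [68]
  root=68
After append 7 (leaves=[98, 21, 7]):
  L0: [98, 21, 7]
  L1: h(98,21)=(98*31+21)%997=68 h(7,7)=(7*31+7)%997=224 -> [68, 224]
  L2: h(68,224)=(68*31+224)%997=338 -> [338]
  root=338
After append 1 (leaves=[98, 21, 7, 1]):
  L0: [98, 21, 7, 1]
  L1: h(98,21)=(98*31+21)%997=68 h(7,1)=(7*31+1)%997=218 -> [68, 218]
  L2: h(68,218)=(68*31+218)%997=332 -> [332]
  root=332
After append 18 (leaves=[98, 21, 7, 1, 18]):
  L0: [98, 21, 7, 1, 18]
  L1: h(98,21)=(98*31+21)%997=68 h(7,1)=(7*31+1)%997=218 h(18,18)=(18*31+18)%997=576 -> [68, 218, 576]
  L2: h(68,218)=(68*31+218)%997=332 h(576,576)=(576*31+576)%997=486 -> [332, 486]
  L3: h(332,486)=(332*31+486)%997=808 -> [808]
  root=808
After append 12 (leaves=[98, 21, 7, 1, 18, 12]):
  L0: [98, 21, 7, 1, 18, 12]
  L1: h(98,21)=(98*31+21)%997=68 h(7,1)=(7*31+1)%997=218 h(18,12)=(18*31+12)%997=570 -> [68, 218, 570]
  L2: h(68,218)=(68*31+218)%997=332 h(570,570)=(570*31+570)%997=294 -> [332, 294]
  L3: h(332,294)=(332*31+294)%997=616 -> [616]
  root=616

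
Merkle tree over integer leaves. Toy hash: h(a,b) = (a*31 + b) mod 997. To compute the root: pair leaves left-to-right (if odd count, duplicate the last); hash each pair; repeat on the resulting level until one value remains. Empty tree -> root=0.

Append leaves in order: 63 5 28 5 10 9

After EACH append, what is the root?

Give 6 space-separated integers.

Answer: 63 961 777 754 713 681

Derivation:
After append 63 (leaves=[63]):
  L0: [63]
  root=63
After append 5 (leaves=[63, 5]):
  L0: [63, 5]
  L1: h(63,5)=(63*31+5)%997=961 -> [961]
  root=961
After append 28 (leaves=[63, 5, 28]):
  L0: [63, 5, 28]
  L1: h(63,5)=(63*31+5)%997=961 h(28,28)=(28*31+28)%997=896 -> [961, 896]
  L2: h(961,896)=(961*31+896)%997=777 -> [777]
  root=777
After append 5 (leaves=[63, 5, 28, 5]):
  L0: [63, 5, 28, 5]
  L1: h(63,5)=(63*31+5)%997=961 h(28,5)=(28*31+5)%997=873 -> [961, 873]
  L2: h(961,873)=(961*31+873)%997=754 -> [754]
  root=754
After append 10 (leaves=[63, 5, 28, 5, 10]):
  L0: [63, 5, 28, 5, 10]
  L1: h(63,5)=(63*31+5)%997=961 h(28,5)=(28*31+5)%997=873 h(10,10)=(10*31+10)%997=320 -> [961, 873, 320]
  L2: h(961,873)=(961*31+873)%997=754 h(320,320)=(320*31+320)%997=270 -> [754, 270]
  L3: h(754,270)=(754*31+270)%997=713 -> [713]
  root=713
After append 9 (leaves=[63, 5, 28, 5, 10, 9]):
  L0: [63, 5, 28, 5, 10, 9]
  L1: h(63,5)=(63*31+5)%997=961 h(28,5)=(28*31+5)%997=873 h(10,9)=(10*31+9)%997=319 -> [961, 873, 319]
  L2: h(961,873)=(961*31+873)%997=754 h(319,319)=(319*31+319)%997=238 -> [754, 238]
  L3: h(754,238)=(754*31+238)%997=681 -> [681]
  root=681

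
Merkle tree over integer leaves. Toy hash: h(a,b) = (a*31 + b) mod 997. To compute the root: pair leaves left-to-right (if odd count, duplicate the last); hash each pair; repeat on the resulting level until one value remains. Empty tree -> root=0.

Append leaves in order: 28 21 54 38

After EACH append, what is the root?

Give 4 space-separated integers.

Answer: 28 889 374 358

Derivation:
After append 28 (leaves=[28]):
  L0: [28]
  root=28
After append 21 (leaves=[28, 21]):
  L0: [28, 21]
  L1: h(28,21)=(28*31+21)%997=889 -> [889]
  root=889
After append 54 (leaves=[28, 21, 54]):
  L0: [28, 21, 54]
  L1: h(28,21)=(28*31+21)%997=889 h(54,54)=(54*31+54)%997=731 -> [889, 731]
  L2: h(889,731)=(889*31+731)%997=374 -> [374]
  root=374
After append 38 (leaves=[28, 21, 54, 38]):
  L0: [28, 21, 54, 38]
  L1: h(28,21)=(28*31+21)%997=889 h(54,38)=(54*31+38)%997=715 -> [889, 715]
  L2: h(889,715)=(889*31+715)%997=358 -> [358]
  root=358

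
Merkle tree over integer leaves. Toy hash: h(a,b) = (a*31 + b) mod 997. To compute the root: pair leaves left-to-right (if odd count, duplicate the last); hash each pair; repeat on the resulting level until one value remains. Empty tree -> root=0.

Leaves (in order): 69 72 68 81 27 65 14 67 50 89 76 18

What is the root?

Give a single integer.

L0: [69, 72, 68, 81, 27, 65, 14, 67, 50, 89, 76, 18]
L1: h(69,72)=(69*31+72)%997=217 h(68,81)=(68*31+81)%997=195 h(27,65)=(27*31+65)%997=902 h(14,67)=(14*31+67)%997=501 h(50,89)=(50*31+89)%997=642 h(76,18)=(76*31+18)%997=380 -> [217, 195, 902, 501, 642, 380]
L2: h(217,195)=(217*31+195)%997=940 h(902,501)=(902*31+501)%997=547 h(642,380)=(642*31+380)%997=342 -> [940, 547, 342]
L3: h(940,547)=(940*31+547)%997=774 h(342,342)=(342*31+342)%997=974 -> [774, 974]
L4: h(774,974)=(774*31+974)%997=43 -> [43]

Answer: 43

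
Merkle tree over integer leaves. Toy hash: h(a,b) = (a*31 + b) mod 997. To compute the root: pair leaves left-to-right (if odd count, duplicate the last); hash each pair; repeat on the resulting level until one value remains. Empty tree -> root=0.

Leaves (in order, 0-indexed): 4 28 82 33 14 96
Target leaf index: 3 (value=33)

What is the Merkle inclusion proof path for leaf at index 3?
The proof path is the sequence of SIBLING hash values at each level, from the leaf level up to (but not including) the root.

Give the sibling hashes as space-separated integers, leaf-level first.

Answer: 82 152 11

Derivation:
L0 (leaves): [4, 28, 82, 33, 14, 96], target index=3
L1: h(4,28)=(4*31+28)%997=152 [pair 0] h(82,33)=(82*31+33)%997=581 [pair 1] h(14,96)=(14*31+96)%997=530 [pair 2] -> [152, 581, 530]
  Sibling for proof at L0: 82
L2: h(152,581)=(152*31+581)%997=308 [pair 0] h(530,530)=(530*31+530)%997=11 [pair 1] -> [308, 11]
  Sibling for proof at L1: 152
L3: h(308,11)=(308*31+11)%997=586 [pair 0] -> [586]
  Sibling for proof at L2: 11
Root: 586
Proof path (sibling hashes from leaf to root): [82, 152, 11]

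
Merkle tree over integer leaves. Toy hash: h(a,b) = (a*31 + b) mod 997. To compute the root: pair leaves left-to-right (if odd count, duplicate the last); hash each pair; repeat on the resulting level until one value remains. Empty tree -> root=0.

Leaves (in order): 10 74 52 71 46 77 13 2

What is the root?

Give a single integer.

L0: [10, 74, 52, 71, 46, 77, 13, 2]
L1: h(10,74)=(10*31+74)%997=384 h(52,71)=(52*31+71)%997=686 h(46,77)=(46*31+77)%997=506 h(13,2)=(13*31+2)%997=405 -> [384, 686, 506, 405]
L2: h(384,686)=(384*31+686)%997=626 h(506,405)=(506*31+405)%997=139 -> [626, 139]
L3: h(626,139)=(626*31+139)%997=602 -> [602]

Answer: 602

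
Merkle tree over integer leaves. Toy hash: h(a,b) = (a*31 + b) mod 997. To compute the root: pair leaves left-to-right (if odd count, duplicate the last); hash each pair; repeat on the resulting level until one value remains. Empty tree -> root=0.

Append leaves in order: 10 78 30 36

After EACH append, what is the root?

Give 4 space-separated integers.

After append 10 (leaves=[10]):
  L0: [10]
  root=10
After append 78 (leaves=[10, 78]):
  L0: [10, 78]
  L1: h(10,78)=(10*31+78)%997=388 -> [388]
  root=388
After append 30 (leaves=[10, 78, 30]):
  L0: [10, 78, 30]
  L1: h(10,78)=(10*31+78)%997=388 h(30,30)=(30*31+30)%997=960 -> [388, 960]
  L2: h(388,960)=(388*31+960)%997=27 -> [27]
  root=27
After append 36 (leaves=[10, 78, 30, 36]):
  L0: [10, 78, 30, 36]
  L1: h(10,78)=(10*31+78)%997=388 h(30,36)=(30*31+36)%997=966 -> [388, 966]
  L2: h(388,966)=(388*31+966)%997=33 -> [33]
  root=33

Answer: 10 388 27 33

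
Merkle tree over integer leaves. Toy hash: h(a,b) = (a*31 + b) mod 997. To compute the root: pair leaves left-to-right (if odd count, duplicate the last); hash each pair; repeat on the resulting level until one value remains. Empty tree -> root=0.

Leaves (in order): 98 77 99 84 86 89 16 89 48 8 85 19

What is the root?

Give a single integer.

L0: [98, 77, 99, 84, 86, 89, 16, 89, 48, 8, 85, 19]
L1: h(98,77)=(98*31+77)%997=124 h(99,84)=(99*31+84)%997=162 h(86,89)=(86*31+89)%997=761 h(16,89)=(16*31+89)%997=585 h(48,8)=(48*31+8)%997=499 h(85,19)=(85*31+19)%997=660 -> [124, 162, 761, 585, 499, 660]
L2: h(124,162)=(124*31+162)%997=18 h(761,585)=(761*31+585)%997=248 h(499,660)=(499*31+660)%997=177 -> [18, 248, 177]
L3: h(18,248)=(18*31+248)%997=806 h(177,177)=(177*31+177)%997=679 -> [806, 679]
L4: h(806,679)=(806*31+679)%997=740 -> [740]

Answer: 740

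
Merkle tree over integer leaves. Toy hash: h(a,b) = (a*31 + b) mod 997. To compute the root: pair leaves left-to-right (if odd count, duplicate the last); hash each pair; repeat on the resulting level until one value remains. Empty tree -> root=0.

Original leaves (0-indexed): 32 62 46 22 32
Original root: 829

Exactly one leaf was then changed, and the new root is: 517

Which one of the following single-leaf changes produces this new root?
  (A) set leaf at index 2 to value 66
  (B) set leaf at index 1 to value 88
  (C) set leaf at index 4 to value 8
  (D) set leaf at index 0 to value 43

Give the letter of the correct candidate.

Original leaves: [32, 62, 46, 22, 32]
Target new root: 517
Try each candidate change and compute the resulting root:
Candidate A: set leaf[2] = 66 -> leaves = [32, 62, 66, 22, 32]
  L0: [32, 62, 66, 22, 32]
  L1: h(32,62)=(32*31+62)%997=57 h(66,22)=(66*31+22)%997=74 h(32,32)=(32*31+32)%997=27 -> [57, 74, 27]
  L2: h(57,74)=(57*31+74)%997=844 h(27,27)=(27*31+27)%997=864 -> [844, 864]
  L3: h(844,864)=(844*31+864)%997=109 -> [109]
  root = 109 != target 517
Candidate B: set leaf[1] = 88 -> leaves = [32, 88, 46, 22, 32]
  L0: [32, 88, 46, 22, 32]
  L1: h(32,88)=(32*31+88)%997=83 h(46,22)=(46*31+22)%997=451 h(32,32)=(32*31+32)%997=27 -> [83, 451, 27]
  L2: h(83,451)=(83*31+451)%997=33 h(27,27)=(27*31+27)%997=864 -> [33, 864]
  L3: h(33,864)=(33*31+864)%997=890 -> [890]
  root = 890 != target 517
Candidate C: set leaf[4] = 8 -> leaves = [32, 62, 46, 22, 8]
  L0: [32, 62, 46, 22, 8]
  L1: h(32,62)=(32*31+62)%997=57 h(46,22)=(46*31+22)%997=451 h(8,8)=(8*31+8)%997=256 -> [57, 451, 256]
  L2: h(57,451)=(57*31+451)%997=224 h(256,256)=(256*31+256)%997=216 -> [224, 216]
  L3: h(224,216)=(224*31+216)%997=181 -> [181]
  root = 181 != target 517
Candidate D: set leaf[0] = 43 -> leaves = [43, 62, 46, 22, 32]
  L0: [43, 62, 46, 22, 32]
  L1: h(43,62)=(43*31+62)%997=398 h(46,22)=(46*31+22)%997=451 h(32,32)=(32*31+32)%997=27 -> [398, 451, 27]
  L2: h(398,451)=(398*31+451)%997=825 h(27,27)=(27*31+27)%997=864 -> [825, 864]
  L3: h(825,864)=(825*31+864)%997=517 -> [517]
  root = 517 == target 517  ** MATCH **
Candidate D produces the target root.

Answer: D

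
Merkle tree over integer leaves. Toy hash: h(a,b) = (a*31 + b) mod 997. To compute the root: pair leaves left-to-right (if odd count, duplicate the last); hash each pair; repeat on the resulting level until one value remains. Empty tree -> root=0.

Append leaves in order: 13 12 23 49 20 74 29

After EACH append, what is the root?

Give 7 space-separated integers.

After append 13 (leaves=[13]):
  L0: [13]
  root=13
After append 12 (leaves=[13, 12]):
  L0: [13, 12]
  L1: h(13,12)=(13*31+12)%997=415 -> [415]
  root=415
After append 23 (leaves=[13, 12, 23]):
  L0: [13, 12, 23]
  L1: h(13,12)=(13*31+12)%997=415 h(23,23)=(23*31+23)%997=736 -> [415, 736]
  L2: h(415,736)=(415*31+736)%997=640 -> [640]
  root=640
After append 49 (leaves=[13, 12, 23, 49]):
  L0: [13, 12, 23, 49]
  L1: h(13,12)=(13*31+12)%997=415 h(23,49)=(23*31+49)%997=762 -> [415, 762]
  L2: h(415,762)=(415*31+762)%997=666 -> [666]
  root=666
After append 20 (leaves=[13, 12, 23, 49, 20]):
  L0: [13, 12, 23, 49, 20]
  L1: h(13,12)=(13*31+12)%997=415 h(23,49)=(23*31+49)%997=762 h(20,20)=(20*31+20)%997=640 -> [415, 762, 640]
  L2: h(415,762)=(415*31+762)%997=666 h(640,640)=(640*31+640)%997=540 -> [666, 540]
  L3: h(666,540)=(666*31+540)%997=249 -> [249]
  root=249
After append 74 (leaves=[13, 12, 23, 49, 20, 74]):
  L0: [13, 12, 23, 49, 20, 74]
  L1: h(13,12)=(13*31+12)%997=415 h(23,49)=(23*31+49)%997=762 h(20,74)=(20*31+74)%997=694 -> [415, 762, 694]
  L2: h(415,762)=(415*31+762)%997=666 h(694,694)=(694*31+694)%997=274 -> [666, 274]
  L3: h(666,274)=(666*31+274)%997=980 -> [980]
  root=980
After append 29 (leaves=[13, 12, 23, 49, 20, 74, 29]):
  L0: [13, 12, 23, 49, 20, 74, 29]
  L1: h(13,12)=(13*31+12)%997=415 h(23,49)=(23*31+49)%997=762 h(20,74)=(20*31+74)%997=694 h(29,29)=(29*31+29)%997=928 -> [415, 762, 694, 928]
  L2: h(415,762)=(415*31+762)%997=666 h(694,928)=(694*31+928)%997=508 -> [666, 508]
  L3: h(666,508)=(666*31+508)%997=217 -> [217]
  root=217

Answer: 13 415 640 666 249 980 217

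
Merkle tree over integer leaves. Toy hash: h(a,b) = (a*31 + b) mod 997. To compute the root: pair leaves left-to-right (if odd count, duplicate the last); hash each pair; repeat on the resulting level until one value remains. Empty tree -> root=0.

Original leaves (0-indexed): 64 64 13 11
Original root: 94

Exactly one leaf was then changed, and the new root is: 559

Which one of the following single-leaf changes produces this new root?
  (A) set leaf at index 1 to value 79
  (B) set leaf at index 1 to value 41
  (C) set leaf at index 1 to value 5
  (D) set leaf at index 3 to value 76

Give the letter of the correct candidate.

Original leaves: [64, 64, 13, 11]
Target new root: 559
Try each candidate change and compute the resulting root:
Candidate A: set leaf[1] = 79 -> leaves = [64, 79, 13, 11]
  L0: [64, 79, 13, 11]
  L1: h(64,79)=(64*31+79)%997=69 h(13,11)=(13*31+11)%997=414 -> [69, 414]
  L2: h(69,414)=(69*31+414)%997=559 -> [559]
  root = 559 == target 559  ** MATCH **
Candidate B: set leaf[1] = 41 -> leaves = [64, 41, 13, 11]
  L0: [64, 41, 13, 11]
  L1: h(64,41)=(64*31+41)%997=31 h(13,11)=(13*31+11)%997=414 -> [31, 414]
  L2: h(31,414)=(31*31+414)%997=378 -> [378]
  root = 378 != target 559
Candidate C: set leaf[1] = 5 -> leaves = [64, 5, 13, 11]
  L0: [64, 5, 13, 11]
  L1: h(64,5)=(64*31+5)%997=992 h(13,11)=(13*31+11)%997=414 -> [992, 414]
  L2: h(992,414)=(992*31+414)%997=259 -> [259]
  root = 259 != target 559
Candidate D: set leaf[3] = 76 -> leaves = [64, 64, 13, 76]
  L0: [64, 64, 13, 76]
  L1: h(64,64)=(64*31+64)%997=54 h(13,76)=(13*31+76)%997=479 -> [54, 479]
  L2: h(54,479)=(54*31+479)%997=159 -> [159]
  root = 159 != target 559
Candidate A produces the target root.

Answer: A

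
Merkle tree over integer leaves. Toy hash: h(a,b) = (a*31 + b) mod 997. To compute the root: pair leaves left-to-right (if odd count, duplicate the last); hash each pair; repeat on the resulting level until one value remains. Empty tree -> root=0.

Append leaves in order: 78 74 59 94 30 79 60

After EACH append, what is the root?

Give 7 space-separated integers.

Answer: 78 498 377 412 621 195 109

Derivation:
After append 78 (leaves=[78]):
  L0: [78]
  root=78
After append 74 (leaves=[78, 74]):
  L0: [78, 74]
  L1: h(78,74)=(78*31+74)%997=498 -> [498]
  root=498
After append 59 (leaves=[78, 74, 59]):
  L0: [78, 74, 59]
  L1: h(78,74)=(78*31+74)%997=498 h(59,59)=(59*31+59)%997=891 -> [498, 891]
  L2: h(498,891)=(498*31+891)%997=377 -> [377]
  root=377
After append 94 (leaves=[78, 74, 59, 94]):
  L0: [78, 74, 59, 94]
  L1: h(78,74)=(78*31+74)%997=498 h(59,94)=(59*31+94)%997=926 -> [498, 926]
  L2: h(498,926)=(498*31+926)%997=412 -> [412]
  root=412
After append 30 (leaves=[78, 74, 59, 94, 30]):
  L0: [78, 74, 59, 94, 30]
  L1: h(78,74)=(78*31+74)%997=498 h(59,94)=(59*31+94)%997=926 h(30,30)=(30*31+30)%997=960 -> [498, 926, 960]
  L2: h(498,926)=(498*31+926)%997=412 h(960,960)=(960*31+960)%997=810 -> [412, 810]
  L3: h(412,810)=(412*31+810)%997=621 -> [621]
  root=621
After append 79 (leaves=[78, 74, 59, 94, 30, 79]):
  L0: [78, 74, 59, 94, 30, 79]
  L1: h(78,74)=(78*31+74)%997=498 h(59,94)=(59*31+94)%997=926 h(30,79)=(30*31+79)%997=12 -> [498, 926, 12]
  L2: h(498,926)=(498*31+926)%997=412 h(12,12)=(12*31+12)%997=384 -> [412, 384]
  L3: h(412,384)=(412*31+384)%997=195 -> [195]
  root=195
After append 60 (leaves=[78, 74, 59, 94, 30, 79, 60]):
  L0: [78, 74, 59, 94, 30, 79, 60]
  L1: h(78,74)=(78*31+74)%997=498 h(59,94)=(59*31+94)%997=926 h(30,79)=(30*31+79)%997=12 h(60,60)=(60*31+60)%997=923 -> [498, 926, 12, 923]
  L2: h(498,926)=(498*31+926)%997=412 h(12,923)=(12*31+923)%997=298 -> [412, 298]
  L3: h(412,298)=(412*31+298)%997=109 -> [109]
  root=109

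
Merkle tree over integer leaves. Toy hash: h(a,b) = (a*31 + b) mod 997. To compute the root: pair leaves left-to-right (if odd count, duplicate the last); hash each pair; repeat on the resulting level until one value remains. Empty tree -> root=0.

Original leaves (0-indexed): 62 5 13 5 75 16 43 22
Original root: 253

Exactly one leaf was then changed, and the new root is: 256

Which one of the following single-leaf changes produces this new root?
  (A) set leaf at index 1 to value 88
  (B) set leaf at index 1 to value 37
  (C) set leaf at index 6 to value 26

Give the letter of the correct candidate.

Original leaves: [62, 5, 13, 5, 75, 16, 43, 22]
Target new root: 256
Try each candidate change and compute the resulting root:
Candidate A: set leaf[1] = 88 -> leaves = [62, 88, 13, 5, 75, 16, 43, 22]
  L0: [62, 88, 13, 5, 75, 16, 43, 22]
  L1: h(62,88)=(62*31+88)%997=16 h(13,5)=(13*31+5)%997=408 h(75,16)=(75*31+16)%997=347 h(43,22)=(43*31+22)%997=358 -> [16, 408, 347, 358]
  L2: h(16,408)=(16*31+408)%997=904 h(347,358)=(347*31+358)%997=148 -> [904, 148]
  L3: h(904,148)=(904*31+148)%997=256 -> [256]
  root = 256 == target 256  ** MATCH **
Candidate B: set leaf[1] = 37 -> leaves = [62, 37, 13, 5, 75, 16, 43, 22]
  L0: [62, 37, 13, 5, 75, 16, 43, 22]
  L1: h(62,37)=(62*31+37)%997=962 h(13,5)=(13*31+5)%997=408 h(75,16)=(75*31+16)%997=347 h(43,22)=(43*31+22)%997=358 -> [962, 408, 347, 358]
  L2: h(962,408)=(962*31+408)%997=320 h(347,358)=(347*31+358)%997=148 -> [320, 148]
  L3: h(320,148)=(320*31+148)%997=98 -> [98]
  root = 98 != target 256
Candidate C: set leaf[6] = 26 -> leaves = [62, 5, 13, 5, 75, 16, 26, 22]
  L0: [62, 5, 13, 5, 75, 16, 26, 22]
  L1: h(62,5)=(62*31+5)%997=930 h(13,5)=(13*31+5)%997=408 h(75,16)=(75*31+16)%997=347 h(26,22)=(26*31+22)%997=828 -> [930, 408, 347, 828]
  L2: h(930,408)=(930*31+408)%997=325 h(347,828)=(347*31+828)%997=618 -> [325, 618]
  L3: h(325,618)=(325*31+618)%997=723 -> [723]
  root = 723 != target 256
Candidate A produces the target root.

Answer: A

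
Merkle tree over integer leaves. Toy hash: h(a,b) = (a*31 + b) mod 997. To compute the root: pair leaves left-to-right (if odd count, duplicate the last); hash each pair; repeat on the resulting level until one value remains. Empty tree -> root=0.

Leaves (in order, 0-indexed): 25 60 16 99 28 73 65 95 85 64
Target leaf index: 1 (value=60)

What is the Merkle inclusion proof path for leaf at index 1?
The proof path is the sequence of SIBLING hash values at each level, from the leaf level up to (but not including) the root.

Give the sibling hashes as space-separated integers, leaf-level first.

Answer: 25 595 374 92

Derivation:
L0 (leaves): [25, 60, 16, 99, 28, 73, 65, 95, 85, 64], target index=1
L1: h(25,60)=(25*31+60)%997=835 [pair 0] h(16,99)=(16*31+99)%997=595 [pair 1] h(28,73)=(28*31+73)%997=941 [pair 2] h(65,95)=(65*31+95)%997=116 [pair 3] h(85,64)=(85*31+64)%997=705 [pair 4] -> [835, 595, 941, 116, 705]
  Sibling for proof at L0: 25
L2: h(835,595)=(835*31+595)%997=558 [pair 0] h(941,116)=(941*31+116)%997=374 [pair 1] h(705,705)=(705*31+705)%997=626 [pair 2] -> [558, 374, 626]
  Sibling for proof at L1: 595
L3: h(558,374)=(558*31+374)%997=723 [pair 0] h(626,626)=(626*31+626)%997=92 [pair 1] -> [723, 92]
  Sibling for proof at L2: 374
L4: h(723,92)=(723*31+92)%997=571 [pair 0] -> [571]
  Sibling for proof at L3: 92
Root: 571
Proof path (sibling hashes from leaf to root): [25, 595, 374, 92]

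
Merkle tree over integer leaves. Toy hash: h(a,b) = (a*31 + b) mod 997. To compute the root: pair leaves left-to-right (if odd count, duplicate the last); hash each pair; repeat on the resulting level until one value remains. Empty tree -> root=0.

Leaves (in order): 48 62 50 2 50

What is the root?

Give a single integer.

Answer: 641

Derivation:
L0: [48, 62, 50, 2, 50]
L1: h(48,62)=(48*31+62)%997=553 h(50,2)=(50*31+2)%997=555 h(50,50)=(50*31+50)%997=603 -> [553, 555, 603]
L2: h(553,555)=(553*31+555)%997=749 h(603,603)=(603*31+603)%997=353 -> [749, 353]
L3: h(749,353)=(749*31+353)%997=641 -> [641]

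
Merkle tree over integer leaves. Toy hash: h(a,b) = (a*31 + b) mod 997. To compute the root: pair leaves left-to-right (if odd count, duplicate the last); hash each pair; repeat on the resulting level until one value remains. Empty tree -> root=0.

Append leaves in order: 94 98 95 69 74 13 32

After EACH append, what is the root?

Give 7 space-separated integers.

Answer: 94 21 700 674 958 3 714

Derivation:
After append 94 (leaves=[94]):
  L0: [94]
  root=94
After append 98 (leaves=[94, 98]):
  L0: [94, 98]
  L1: h(94,98)=(94*31+98)%997=21 -> [21]
  root=21
After append 95 (leaves=[94, 98, 95]):
  L0: [94, 98, 95]
  L1: h(94,98)=(94*31+98)%997=21 h(95,95)=(95*31+95)%997=49 -> [21, 49]
  L2: h(21,49)=(21*31+49)%997=700 -> [700]
  root=700
After append 69 (leaves=[94, 98, 95, 69]):
  L0: [94, 98, 95, 69]
  L1: h(94,98)=(94*31+98)%997=21 h(95,69)=(95*31+69)%997=23 -> [21, 23]
  L2: h(21,23)=(21*31+23)%997=674 -> [674]
  root=674
After append 74 (leaves=[94, 98, 95, 69, 74]):
  L0: [94, 98, 95, 69, 74]
  L1: h(94,98)=(94*31+98)%997=21 h(95,69)=(95*31+69)%997=23 h(74,74)=(74*31+74)%997=374 -> [21, 23, 374]
  L2: h(21,23)=(21*31+23)%997=674 h(374,374)=(374*31+374)%997=4 -> [674, 4]
  L3: h(674,4)=(674*31+4)%997=958 -> [958]
  root=958
After append 13 (leaves=[94, 98, 95, 69, 74, 13]):
  L0: [94, 98, 95, 69, 74, 13]
  L1: h(94,98)=(94*31+98)%997=21 h(95,69)=(95*31+69)%997=23 h(74,13)=(74*31+13)%997=313 -> [21, 23, 313]
  L2: h(21,23)=(21*31+23)%997=674 h(313,313)=(313*31+313)%997=46 -> [674, 46]
  L3: h(674,46)=(674*31+46)%997=3 -> [3]
  root=3
After append 32 (leaves=[94, 98, 95, 69, 74, 13, 32]):
  L0: [94, 98, 95, 69, 74, 13, 32]
  L1: h(94,98)=(94*31+98)%997=21 h(95,69)=(95*31+69)%997=23 h(74,13)=(74*31+13)%997=313 h(32,32)=(32*31+32)%997=27 -> [21, 23, 313, 27]
  L2: h(21,23)=(21*31+23)%997=674 h(313,27)=(313*31+27)%997=757 -> [674, 757]
  L3: h(674,757)=(674*31+757)%997=714 -> [714]
  root=714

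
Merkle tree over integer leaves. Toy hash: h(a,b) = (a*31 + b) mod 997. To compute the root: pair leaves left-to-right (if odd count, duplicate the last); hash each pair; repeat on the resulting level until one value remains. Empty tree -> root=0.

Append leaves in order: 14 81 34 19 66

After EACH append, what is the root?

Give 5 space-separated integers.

After append 14 (leaves=[14]):
  L0: [14]
  root=14
After append 81 (leaves=[14, 81]):
  L0: [14, 81]
  L1: h(14,81)=(14*31+81)%997=515 -> [515]
  root=515
After append 34 (leaves=[14, 81, 34]):
  L0: [14, 81, 34]
  L1: h(14,81)=(14*31+81)%997=515 h(34,34)=(34*31+34)%997=91 -> [515, 91]
  L2: h(515,91)=(515*31+91)%997=104 -> [104]
  root=104
After append 19 (leaves=[14, 81, 34, 19]):
  L0: [14, 81, 34, 19]
  L1: h(14,81)=(14*31+81)%997=515 h(34,19)=(34*31+19)%997=76 -> [515, 76]
  L2: h(515,76)=(515*31+76)%997=89 -> [89]
  root=89
After append 66 (leaves=[14, 81, 34, 19, 66]):
  L0: [14, 81, 34, 19, 66]
  L1: h(14,81)=(14*31+81)%997=515 h(34,19)=(34*31+19)%997=76 h(66,66)=(66*31+66)%997=118 -> [515, 76, 118]
  L2: h(515,76)=(515*31+76)%997=89 h(118,118)=(118*31+118)%997=785 -> [89, 785]
  L3: h(89,785)=(89*31+785)%997=553 -> [553]
  root=553

Answer: 14 515 104 89 553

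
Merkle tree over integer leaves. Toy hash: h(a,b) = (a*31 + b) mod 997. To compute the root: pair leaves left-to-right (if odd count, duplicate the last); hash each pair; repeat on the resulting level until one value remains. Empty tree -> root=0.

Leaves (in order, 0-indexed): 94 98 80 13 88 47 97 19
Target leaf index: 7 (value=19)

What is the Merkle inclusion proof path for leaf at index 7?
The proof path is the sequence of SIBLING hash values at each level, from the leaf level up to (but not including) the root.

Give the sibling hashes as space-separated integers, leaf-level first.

Answer: 97 781 153

Derivation:
L0 (leaves): [94, 98, 80, 13, 88, 47, 97, 19], target index=7
L1: h(94,98)=(94*31+98)%997=21 [pair 0] h(80,13)=(80*31+13)%997=499 [pair 1] h(88,47)=(88*31+47)%997=781 [pair 2] h(97,19)=(97*31+19)%997=35 [pair 3] -> [21, 499, 781, 35]
  Sibling for proof at L0: 97
L2: h(21,499)=(21*31+499)%997=153 [pair 0] h(781,35)=(781*31+35)%997=318 [pair 1] -> [153, 318]
  Sibling for proof at L1: 781
L3: h(153,318)=(153*31+318)%997=76 [pair 0] -> [76]
  Sibling for proof at L2: 153
Root: 76
Proof path (sibling hashes from leaf to root): [97, 781, 153]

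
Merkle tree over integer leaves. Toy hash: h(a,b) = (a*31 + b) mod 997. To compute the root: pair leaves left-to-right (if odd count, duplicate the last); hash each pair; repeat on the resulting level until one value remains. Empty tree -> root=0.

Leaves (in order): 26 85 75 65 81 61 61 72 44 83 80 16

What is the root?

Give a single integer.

Answer: 373

Derivation:
L0: [26, 85, 75, 65, 81, 61, 61, 72, 44, 83, 80, 16]
L1: h(26,85)=(26*31+85)%997=891 h(75,65)=(75*31+65)%997=396 h(81,61)=(81*31+61)%997=578 h(61,72)=(61*31+72)%997=966 h(44,83)=(44*31+83)%997=450 h(80,16)=(80*31+16)%997=502 -> [891, 396, 578, 966, 450, 502]
L2: h(891,396)=(891*31+396)%997=101 h(578,966)=(578*31+966)%997=938 h(450,502)=(450*31+502)%997=494 -> [101, 938, 494]
L3: h(101,938)=(101*31+938)%997=81 h(494,494)=(494*31+494)%997=853 -> [81, 853]
L4: h(81,853)=(81*31+853)%997=373 -> [373]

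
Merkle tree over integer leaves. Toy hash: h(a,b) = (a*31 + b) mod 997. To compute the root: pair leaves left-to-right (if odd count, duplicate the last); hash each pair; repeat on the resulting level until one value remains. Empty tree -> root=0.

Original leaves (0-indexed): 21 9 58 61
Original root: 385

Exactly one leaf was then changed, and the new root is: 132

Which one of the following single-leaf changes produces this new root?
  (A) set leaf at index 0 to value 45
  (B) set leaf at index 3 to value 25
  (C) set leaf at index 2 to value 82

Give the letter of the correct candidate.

Original leaves: [21, 9, 58, 61]
Target new root: 132
Try each candidate change and compute the resulting root:
Candidate A: set leaf[0] = 45 -> leaves = [45, 9, 58, 61]
  L0: [45, 9, 58, 61]
  L1: h(45,9)=(45*31+9)%997=407 h(58,61)=(58*31+61)%997=862 -> [407, 862]
  L2: h(407,862)=(407*31+862)%997=518 -> [518]
  root = 518 != target 132
Candidate B: set leaf[3] = 25 -> leaves = [21, 9, 58, 25]
  L0: [21, 9, 58, 25]
  L1: h(21,9)=(21*31+9)%997=660 h(58,25)=(58*31+25)%997=826 -> [660, 826]
  L2: h(660,826)=(660*31+826)%997=349 -> [349]
  root = 349 != target 132
Candidate C: set leaf[2] = 82 -> leaves = [21, 9, 82, 61]
  L0: [21, 9, 82, 61]
  L1: h(21,9)=(21*31+9)%997=660 h(82,61)=(82*31+61)%997=609 -> [660, 609]
  L2: h(660,609)=(660*31+609)%997=132 -> [132]
  root = 132 == target 132  ** MATCH **
Candidate C produces the target root.

Answer: C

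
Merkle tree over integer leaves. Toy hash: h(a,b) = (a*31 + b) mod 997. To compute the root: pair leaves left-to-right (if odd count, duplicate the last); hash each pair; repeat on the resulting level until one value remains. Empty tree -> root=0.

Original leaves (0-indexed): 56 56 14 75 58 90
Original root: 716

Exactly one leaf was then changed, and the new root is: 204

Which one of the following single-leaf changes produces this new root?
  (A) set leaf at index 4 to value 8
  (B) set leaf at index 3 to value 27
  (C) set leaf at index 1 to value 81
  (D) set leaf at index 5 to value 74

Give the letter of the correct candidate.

Original leaves: [56, 56, 14, 75, 58, 90]
Target new root: 204
Try each candidate change and compute the resulting root:
Candidate A: set leaf[4] = 8 -> leaves = [56, 56, 14, 75, 8, 90]
  L0: [56, 56, 14, 75, 8, 90]
  L1: h(56,56)=(56*31+56)%997=795 h(14,75)=(14*31+75)%997=509 h(8,90)=(8*31+90)%997=338 -> [795, 509, 338]
  L2: h(795,509)=(795*31+509)%997=229 h(338,338)=(338*31+338)%997=846 -> [229, 846]
  L3: h(229,846)=(229*31+846)%997=966 -> [966]
  root = 966 != target 204
Candidate B: set leaf[3] = 27 -> leaves = [56, 56, 14, 27, 58, 90]
  L0: [56, 56, 14, 27, 58, 90]
  L1: h(56,56)=(56*31+56)%997=795 h(14,27)=(14*31+27)%997=461 h(58,90)=(58*31+90)%997=891 -> [795, 461, 891]
  L2: h(795,461)=(795*31+461)%997=181 h(891,891)=(891*31+891)%997=596 -> [181, 596]
  L3: h(181,596)=(181*31+596)%997=225 -> [225]
  root = 225 != target 204
Candidate C: set leaf[1] = 81 -> leaves = [56, 81, 14, 75, 58, 90]
  L0: [56, 81, 14, 75, 58, 90]
  L1: h(56,81)=(56*31+81)%997=820 h(14,75)=(14*31+75)%997=509 h(58,90)=(58*31+90)%997=891 -> [820, 509, 891]
  L2: h(820,509)=(820*31+509)%997=7 h(891,891)=(891*31+891)%997=596 -> [7, 596]
  L3: h(7,596)=(7*31+596)%997=813 -> [813]
  root = 813 != target 204
Candidate D: set leaf[5] = 74 -> leaves = [56, 56, 14, 75, 58, 74]
  L0: [56, 56, 14, 75, 58, 74]
  L1: h(56,56)=(56*31+56)%997=795 h(14,75)=(14*31+75)%997=509 h(58,74)=(58*31+74)%997=875 -> [795, 509, 875]
  L2: h(795,509)=(795*31+509)%997=229 h(875,875)=(875*31+875)%997=84 -> [229, 84]
  L3: h(229,84)=(229*31+84)%997=204 -> [204]
  root = 204 == target 204  ** MATCH **
Candidate D produces the target root.

Answer: D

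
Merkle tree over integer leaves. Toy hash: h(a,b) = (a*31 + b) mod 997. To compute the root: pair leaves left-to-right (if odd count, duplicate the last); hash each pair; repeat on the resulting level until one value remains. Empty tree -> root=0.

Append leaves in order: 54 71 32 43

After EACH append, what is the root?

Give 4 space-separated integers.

After append 54 (leaves=[54]):
  L0: [54]
  root=54
After append 71 (leaves=[54, 71]):
  L0: [54, 71]
  L1: h(54,71)=(54*31+71)%997=748 -> [748]
  root=748
After append 32 (leaves=[54, 71, 32]):
  L0: [54, 71, 32]
  L1: h(54,71)=(54*31+71)%997=748 h(32,32)=(32*31+32)%997=27 -> [748, 27]
  L2: h(748,27)=(748*31+27)%997=284 -> [284]
  root=284
After append 43 (leaves=[54, 71, 32, 43]):
  L0: [54, 71, 32, 43]
  L1: h(54,71)=(54*31+71)%997=748 h(32,43)=(32*31+43)%997=38 -> [748, 38]
  L2: h(748,38)=(748*31+38)%997=295 -> [295]
  root=295

Answer: 54 748 284 295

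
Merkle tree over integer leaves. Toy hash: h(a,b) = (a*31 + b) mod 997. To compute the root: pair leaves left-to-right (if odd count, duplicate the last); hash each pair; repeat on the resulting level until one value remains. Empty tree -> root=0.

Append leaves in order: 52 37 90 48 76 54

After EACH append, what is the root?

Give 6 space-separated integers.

After append 52 (leaves=[52]):
  L0: [52]
  root=52
After append 37 (leaves=[52, 37]):
  L0: [52, 37]
  L1: h(52,37)=(52*31+37)%997=652 -> [652]
  root=652
After append 90 (leaves=[52, 37, 90]):
  L0: [52, 37, 90]
  L1: h(52,37)=(52*31+37)%997=652 h(90,90)=(90*31+90)%997=886 -> [652, 886]
  L2: h(652,886)=(652*31+886)%997=161 -> [161]
  root=161
After append 48 (leaves=[52, 37, 90, 48]):
  L0: [52, 37, 90, 48]
  L1: h(52,37)=(52*31+37)%997=652 h(90,48)=(90*31+48)%997=844 -> [652, 844]
  L2: h(652,844)=(652*31+844)%997=119 -> [119]
  root=119
After append 76 (leaves=[52, 37, 90, 48, 76]):
  L0: [52, 37, 90, 48, 76]
  L1: h(52,37)=(52*31+37)%997=652 h(90,48)=(90*31+48)%997=844 h(76,76)=(76*31+76)%997=438 -> [652, 844, 438]
  L2: h(652,844)=(652*31+844)%997=119 h(438,438)=(438*31+438)%997=58 -> [119, 58]
  L3: h(119,58)=(119*31+58)%997=756 -> [756]
  root=756
After append 54 (leaves=[52, 37, 90, 48, 76, 54]):
  L0: [52, 37, 90, 48, 76, 54]
  L1: h(52,37)=(52*31+37)%997=652 h(90,48)=(90*31+48)%997=844 h(76,54)=(76*31+54)%997=416 -> [652, 844, 416]
  L2: h(652,844)=(652*31+844)%997=119 h(416,416)=(416*31+416)%997=351 -> [119, 351]
  L3: h(119,351)=(119*31+351)%997=52 -> [52]
  root=52

Answer: 52 652 161 119 756 52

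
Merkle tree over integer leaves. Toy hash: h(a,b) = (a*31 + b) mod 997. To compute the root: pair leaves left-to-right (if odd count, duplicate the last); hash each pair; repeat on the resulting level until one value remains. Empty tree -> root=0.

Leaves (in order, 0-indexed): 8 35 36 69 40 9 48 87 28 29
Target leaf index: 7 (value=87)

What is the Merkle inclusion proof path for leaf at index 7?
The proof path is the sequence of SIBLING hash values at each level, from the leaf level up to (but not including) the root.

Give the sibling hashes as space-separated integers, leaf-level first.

L0 (leaves): [8, 35, 36, 69, 40, 9, 48, 87, 28, 29], target index=7
L1: h(8,35)=(8*31+35)%997=283 [pair 0] h(36,69)=(36*31+69)%997=188 [pair 1] h(40,9)=(40*31+9)%997=252 [pair 2] h(48,87)=(48*31+87)%997=578 [pair 3] h(28,29)=(28*31+29)%997=897 [pair 4] -> [283, 188, 252, 578, 897]
  Sibling for proof at L0: 48
L2: h(283,188)=(283*31+188)%997=985 [pair 0] h(252,578)=(252*31+578)%997=414 [pair 1] h(897,897)=(897*31+897)%997=788 [pair 2] -> [985, 414, 788]
  Sibling for proof at L1: 252
L3: h(985,414)=(985*31+414)%997=42 [pair 0] h(788,788)=(788*31+788)%997=291 [pair 1] -> [42, 291]
  Sibling for proof at L2: 985
L4: h(42,291)=(42*31+291)%997=596 [pair 0] -> [596]
  Sibling for proof at L3: 291
Root: 596
Proof path (sibling hashes from leaf to root): [48, 252, 985, 291]

Answer: 48 252 985 291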